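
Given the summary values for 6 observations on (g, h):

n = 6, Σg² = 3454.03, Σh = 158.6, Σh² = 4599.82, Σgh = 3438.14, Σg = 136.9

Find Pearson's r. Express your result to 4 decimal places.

-0.4921

r = (nΣgh − ΣgΣh) / √[(nΣg² − (Σg)²)(nΣh² − (Σh)²)]
Numerator: 6×3438.14 − 136.9×158.6 = -1083.5
Denominator: √[(20724.18 − 18741.61)(27598.92 − 25153.96)] = √[1982.57 × 2444.96] = 2201.6595
r = -1083.5 / 2201.6595 ≈ -0.4921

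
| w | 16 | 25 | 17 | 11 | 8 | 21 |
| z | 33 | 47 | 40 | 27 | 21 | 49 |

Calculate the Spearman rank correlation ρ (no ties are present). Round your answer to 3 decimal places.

Rank w: 3, 6, 4, 2, 1, 5
Rank z: 3, 5, 4, 2, 1, 6
d = rank(w) − rank(z): 0, 1, 0, 0, 0, -1; Σd² = 2
ρ = 1 − 6Σd² / [n(n²−1)] = 1 − 6×2 / (6×35) = 1 − 12/210 ≈ 0.943

0.943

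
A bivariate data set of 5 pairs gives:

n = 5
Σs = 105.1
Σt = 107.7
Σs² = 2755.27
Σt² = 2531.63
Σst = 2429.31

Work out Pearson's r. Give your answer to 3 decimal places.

0.487

r = (nΣst − ΣsΣt) / √[(nΣs² − (Σs)²)(nΣt² − (Σt)²)]
Numerator: 5×2429.31 − 105.1×107.7 = 827.28
Denominator: √[(13776.35 − 11046.01)(12658.15 − 11599.29)] = √[2730.34 × 1058.86] = 1700.3082
r = 827.28 / 1700.3082 ≈ 0.487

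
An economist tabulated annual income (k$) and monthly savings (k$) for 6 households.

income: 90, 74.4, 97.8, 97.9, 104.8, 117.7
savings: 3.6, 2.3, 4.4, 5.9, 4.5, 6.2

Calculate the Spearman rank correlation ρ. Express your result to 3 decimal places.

Rank income: 2, 1, 3, 4, 5, 6
Rank savings: 2, 1, 3, 5, 4, 6
d = rank(income) − rank(savings): 0, 0, 0, -1, 1, 0; Σd² = 2
ρ = 1 − 6Σd² / [n(n²−1)] = 1 − 6×2 / (6×35) = 1 − 12/210 ≈ 0.943

0.943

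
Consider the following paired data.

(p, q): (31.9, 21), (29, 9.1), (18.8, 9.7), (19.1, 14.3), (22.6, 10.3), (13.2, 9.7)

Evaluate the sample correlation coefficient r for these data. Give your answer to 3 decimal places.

n = 6, Σp = 134.6, Σq = 74.1, Σp² = 3261.86, Σq² = 1022.57, Σpq = 1750.11
nΣpq − ΣpΣq = 10500.66 − 9973.86 = 526.8
nΣp² − (Σp)² = 19571.16 − 18117.16 = 1454; nΣq² − (Σq)² = 6135.42 − 5490.81 = 644.61
r = 526.8 / √(1454 × 644.61) = 526.8 / 968.1234 ≈ 0.544

0.544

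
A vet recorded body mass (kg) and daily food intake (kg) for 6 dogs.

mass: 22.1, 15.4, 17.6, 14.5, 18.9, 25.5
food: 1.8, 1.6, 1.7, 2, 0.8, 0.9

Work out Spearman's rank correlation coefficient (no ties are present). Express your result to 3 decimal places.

Rank mass: 5, 2, 3, 1, 4, 6
Rank food: 5, 3, 4, 6, 1, 2
d = rank(mass) − rank(food): 0, -1, -1, -5, 3, 4; Σd² = 52
ρ = 1 − 6Σd² / [n(n²−1)] = 1 − 6×52 / (6×35) = 1 − 312/210 ≈ -0.486

-0.486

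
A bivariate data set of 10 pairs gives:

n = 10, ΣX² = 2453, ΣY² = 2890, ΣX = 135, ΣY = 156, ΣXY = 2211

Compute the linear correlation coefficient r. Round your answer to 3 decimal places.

r = (nΣXY − ΣXΣY) / √[(nΣX² − (ΣX)²)(nΣY² − (ΣY)²)]
Numerator: 10×2211 − 135×156 = 1050
Denominator: √[(24530 − 18225)(28900 − 24336)] = √[6305 × 4564] = 5364.3285
r = 1050 / 5364.3285 ≈ 0.196

0.196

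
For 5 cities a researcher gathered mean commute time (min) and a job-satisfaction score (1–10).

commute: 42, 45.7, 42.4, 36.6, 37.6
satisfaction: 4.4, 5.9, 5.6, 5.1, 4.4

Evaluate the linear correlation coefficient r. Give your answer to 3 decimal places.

0.600

n = 5, Σx = 204.3, Σy = 25.4, Σx² = 8403.57, Σy² = 130.9, Σxy = 1043.97
nΣxy − ΣxΣy = 5219.85 − 5189.22 = 30.63
nΣx² − (Σx)² = 42017.85 − 41738.49 = 279.36; nΣy² − (Σy)² = 654.5 − 645.16 = 9.34
r = 30.63 / √(279.36 × 9.34) = 30.63 / 51.0805 ≈ 0.600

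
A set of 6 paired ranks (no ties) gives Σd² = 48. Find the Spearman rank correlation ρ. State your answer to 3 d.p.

ρ = 1 − 6Σd² / [n(n²−1)] = 1 − 6×48 / (6×35)
  = 1 − 288/210 = 1 − 1.3714 ≈ -0.371

-0.371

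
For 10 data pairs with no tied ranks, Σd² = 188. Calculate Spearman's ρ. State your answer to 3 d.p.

-0.139

ρ = 1 − 6Σd² / [n(n²−1)] = 1 − 6×188 / (10×99)
  = 1 − 1128/990 = 1 − 1.1394 ≈ -0.139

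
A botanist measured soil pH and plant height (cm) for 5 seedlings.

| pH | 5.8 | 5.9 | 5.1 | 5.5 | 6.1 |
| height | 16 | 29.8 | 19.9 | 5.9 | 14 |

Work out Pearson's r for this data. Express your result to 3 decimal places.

0.129

n = 5, Σx = 28.4, Σy = 85.6, Σx² = 161.92, Σy² = 1770.86, Σxy = 487.96
nΣxy − ΣxΣy = 2439.8 − 2431.04 = 8.76
nΣx² − (Σx)² = 809.6 − 806.56 = 3.04; nΣy² − (Σy)² = 8854.3 − 7327.36 = 1526.94
r = 8.76 / √(3.04 × 1526.94) = 8.76 / 68.1315 ≈ 0.129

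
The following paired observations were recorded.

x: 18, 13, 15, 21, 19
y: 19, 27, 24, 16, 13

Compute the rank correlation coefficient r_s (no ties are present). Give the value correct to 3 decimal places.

Rank x: 3, 1, 2, 5, 4
Rank y: 3, 5, 4, 2, 1
d = rank(x) − rank(y): 0, -4, -2, 3, 3; Σd² = 38
ρ = 1 − 6Σd² / [n(n²−1)] = 1 − 6×38 / (5×24) = 1 − 228/120 ≈ -0.900

-0.900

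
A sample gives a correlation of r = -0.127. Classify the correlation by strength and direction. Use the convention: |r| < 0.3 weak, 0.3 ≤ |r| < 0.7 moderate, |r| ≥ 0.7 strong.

r = -0.127 < 0 so the relationship is negative.
|r| = 0.127, which falls in the weak range.

weak negative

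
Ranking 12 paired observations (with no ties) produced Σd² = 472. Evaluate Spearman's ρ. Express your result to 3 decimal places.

-0.650

ρ = 1 − 6Σd² / [n(n²−1)] = 1 − 6×472 / (12×143)
  = 1 − 2832/1716 = 1 − 1.6503 ≈ -0.650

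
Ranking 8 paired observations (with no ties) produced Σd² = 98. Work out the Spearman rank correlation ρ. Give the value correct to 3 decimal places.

ρ = 1 − 6Σd² / [n(n²−1)] = 1 − 6×98 / (8×63)
  = 1 − 588/504 = 1 − 1.1667 ≈ -0.167

-0.167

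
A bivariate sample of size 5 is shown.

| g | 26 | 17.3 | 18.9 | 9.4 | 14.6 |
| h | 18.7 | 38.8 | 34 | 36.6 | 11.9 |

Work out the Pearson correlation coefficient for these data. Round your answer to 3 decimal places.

-0.329

n = 5, Σg = 86.2, Σh = 140, Σg² = 1634.02, Σh² = 4492.3, Σgh = 2317.82
nΣgh − ΣgΣh = 11589.1 − 12068 = -478.9
nΣg² − (Σg)² = 8170.1 − 7430.44 = 739.66; nΣh² − (Σh)² = 22461.5 − 19600 = 2861.5
r = -478.9 / √(739.66 × 2861.5) = -478.9 / 1454.8323 ≈ -0.329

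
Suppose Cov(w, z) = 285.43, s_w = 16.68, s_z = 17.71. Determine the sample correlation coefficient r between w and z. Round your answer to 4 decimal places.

r = Cov(w,z) / (s_w · s_z) = 285.43 / (16.68 × 17.71)
  = 285.43 / 295.4028 ≈ 0.9662

0.9662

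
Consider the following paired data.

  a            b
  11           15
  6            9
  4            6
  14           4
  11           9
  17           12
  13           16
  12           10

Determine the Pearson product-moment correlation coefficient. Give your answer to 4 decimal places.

0.3212

n = 8, Σa = 88, Σb = 81, Σa² = 1092, Σb² = 939, Σab = 930
nΣab − ΣaΣb = 7440 − 7128 = 312
nΣa² − (Σa)² = 8736 − 7744 = 992; nΣb² − (Σb)² = 7512 − 6561 = 951
r = 312 / √(992 × 951) = 312 / 971.2837 ≈ 0.3212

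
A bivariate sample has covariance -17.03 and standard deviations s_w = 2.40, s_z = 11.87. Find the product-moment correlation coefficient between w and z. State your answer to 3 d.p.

r = Cov(w,z) / (s_w · s_z) = -17.03 / (2.40 × 11.87)
  = -17.03 / 28.4880 ≈ -0.598

-0.598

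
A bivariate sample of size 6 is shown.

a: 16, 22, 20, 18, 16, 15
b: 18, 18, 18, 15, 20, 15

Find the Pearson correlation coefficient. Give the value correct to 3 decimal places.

n = 6, Σa = 107, Σb = 104, Σa² = 1945, Σb² = 1822, Σab = 1859
nΣab − ΣaΣb = 11154 − 11128 = 26
nΣa² − (Σa)² = 11670 − 11449 = 221; nΣb² − (Σb)² = 10932 − 10816 = 116
r = 26 / √(221 × 116) = 26 / 160.1125 ≈ 0.162

0.162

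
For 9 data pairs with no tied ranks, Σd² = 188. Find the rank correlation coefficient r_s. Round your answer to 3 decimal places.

-0.567

ρ = 1 − 6Σd² / [n(n²−1)] = 1 − 6×188 / (9×80)
  = 1 − 1128/720 = 1 − 1.5667 ≈ -0.567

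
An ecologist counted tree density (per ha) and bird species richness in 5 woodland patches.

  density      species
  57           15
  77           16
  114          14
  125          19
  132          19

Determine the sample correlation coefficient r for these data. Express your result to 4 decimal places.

n = 5, Σx = 505, Σy = 83, Σx² = 55223, Σy² = 1399, Σxy = 8566
nΣxy − ΣxΣy = 42830 − 41915 = 915
nΣx² − (Σx)² = 276115 − 255025 = 21090; nΣy² − (Σy)² = 6995 − 6889 = 106
r = 915 / √(21090 × 106) = 915 / 1495.1722 ≈ 0.6120

0.6120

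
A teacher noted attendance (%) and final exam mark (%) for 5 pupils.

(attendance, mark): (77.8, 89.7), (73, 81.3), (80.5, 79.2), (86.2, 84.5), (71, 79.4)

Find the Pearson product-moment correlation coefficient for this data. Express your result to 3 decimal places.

0.327

n = 5, Σx = 388.5, Σy = 414.1, Σx² = 30333.53, Σy² = 34373.03, Σxy = 32210.46
nΣxy − ΣxΣy = 161052.3 − 160877.85 = 174.45
nΣx² − (Σx)² = 151667.65 − 150932.25 = 735.4; nΣy² − (Σy)² = 171865.15 − 171478.81 = 386.34
r = 174.45 / √(735.4 × 386.34) = 174.45 / 533.0239 ≈ 0.327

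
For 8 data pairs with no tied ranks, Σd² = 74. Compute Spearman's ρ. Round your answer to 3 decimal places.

ρ = 1 − 6Σd² / [n(n²−1)] = 1 − 6×74 / (8×63)
  = 1 − 444/504 = 1 − 0.8810 ≈ 0.119

0.119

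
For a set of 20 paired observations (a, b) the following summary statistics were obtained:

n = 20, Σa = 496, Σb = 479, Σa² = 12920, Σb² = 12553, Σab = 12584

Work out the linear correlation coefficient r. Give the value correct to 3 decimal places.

0.861

r = (nΣab − ΣaΣb) / √[(nΣa² − (Σa)²)(nΣb² − (Σb)²)]
Numerator: 20×12584 − 496×479 = 14096
Denominator: √[(258400 − 246016)(251060 − 229441)] = √[12384 × 21619] = 16362.4477
r = 14096 / 16362.4477 ≈ 0.861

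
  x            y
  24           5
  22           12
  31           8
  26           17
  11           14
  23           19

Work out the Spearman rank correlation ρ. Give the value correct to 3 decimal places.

Rank x: 4, 2, 6, 5, 1, 3
Rank y: 1, 3, 2, 5, 4, 6
d = rank(x) − rank(y): 3, -1, 4, 0, -3, -3; Σd² = 44
ρ = 1 − 6Σd² / [n(n²−1)] = 1 − 6×44 / (6×35) = 1 − 264/210 ≈ -0.257

-0.257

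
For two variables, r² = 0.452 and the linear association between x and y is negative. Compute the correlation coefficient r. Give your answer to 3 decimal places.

-0.672

|r| = √0.452 = 0.672
The association is negative, so r = −0.672.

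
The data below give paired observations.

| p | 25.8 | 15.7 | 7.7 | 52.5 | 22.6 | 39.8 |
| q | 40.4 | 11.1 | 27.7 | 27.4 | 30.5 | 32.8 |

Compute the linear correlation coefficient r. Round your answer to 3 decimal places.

0.274

n = 6, Σp = 164.1, Σq = 169.9, Σp² = 5822.47, Σq² = 5279.51, Σpq = 4863.12
nΣpq − ΣpΣq = 29178.72 − 27880.59 = 1298.13
nΣp² − (Σp)² = 34934.82 − 26928.81 = 8006.01; nΣq² − (Σq)² = 31677.06 − 28866.01 = 2811.05
r = 1298.13 / √(8006.01 × 2811.05) = 1298.13 / 4743.9745 ≈ 0.274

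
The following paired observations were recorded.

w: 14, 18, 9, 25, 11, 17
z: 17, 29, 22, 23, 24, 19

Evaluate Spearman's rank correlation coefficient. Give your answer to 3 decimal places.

0.257

Rank w: 3, 5, 1, 6, 2, 4
Rank z: 1, 6, 3, 4, 5, 2
d = rank(w) − rank(z): 2, -1, -2, 2, -3, 2; Σd² = 26
ρ = 1 − 6Σd² / [n(n²−1)] = 1 − 6×26 / (6×35) = 1 − 156/210 ≈ 0.257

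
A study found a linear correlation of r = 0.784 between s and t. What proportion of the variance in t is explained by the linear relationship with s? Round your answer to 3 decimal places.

0.615

r² = (0.784)² = 0.615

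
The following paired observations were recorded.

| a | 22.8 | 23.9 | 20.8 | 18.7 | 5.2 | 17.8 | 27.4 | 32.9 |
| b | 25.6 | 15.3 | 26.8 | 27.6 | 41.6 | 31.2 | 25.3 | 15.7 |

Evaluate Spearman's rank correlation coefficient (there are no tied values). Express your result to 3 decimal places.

-0.929

Rank a: 5, 6, 4, 3, 1, 2, 7, 8
Rank b: 4, 1, 5, 6, 8, 7, 3, 2
d = rank(a) − rank(b): 1, 5, -1, -3, -7, -5, 4, 6; Σd² = 162
ρ = 1 − 6Σd² / [n(n²−1)] = 1 − 6×162 / (8×63) = 1 − 972/504 ≈ -0.929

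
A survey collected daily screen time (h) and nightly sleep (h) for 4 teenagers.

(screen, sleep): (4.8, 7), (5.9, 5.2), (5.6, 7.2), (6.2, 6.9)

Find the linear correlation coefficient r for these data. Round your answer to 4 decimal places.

n = 4, Σx = 22.5, Σy = 26.3, Σx² = 127.65, Σy² = 175.49, Σxy = 147.38
nΣxy − ΣxΣy = 589.52 − 591.75 = -2.23
nΣx² − (Σx)² = 510.6 − 506.25 = 4.35; nΣy² − (Σy)² = 701.96 − 691.69 = 10.27
r = -2.23 / √(4.35 × 10.27) = -2.23 / 6.6839 ≈ -0.3336

-0.3336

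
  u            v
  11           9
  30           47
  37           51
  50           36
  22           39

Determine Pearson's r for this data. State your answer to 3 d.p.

0.610

n = 5, Σu = 150, Σv = 182, Σu² = 5374, Σv² = 7708, Σuv = 6054
nΣuv − ΣuΣv = 30270 − 27300 = 2970
nΣu² − (Σu)² = 26870 − 22500 = 4370; nΣv² − (Σv)² = 38540 − 33124 = 5416
r = 2970 / √(4370 × 5416) = 2970 / 4864.9687 ≈ 0.610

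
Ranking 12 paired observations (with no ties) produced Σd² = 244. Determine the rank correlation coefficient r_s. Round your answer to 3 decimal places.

0.147

ρ = 1 − 6Σd² / [n(n²−1)] = 1 − 6×244 / (12×143)
  = 1 − 1464/1716 = 1 − 0.8531 ≈ 0.147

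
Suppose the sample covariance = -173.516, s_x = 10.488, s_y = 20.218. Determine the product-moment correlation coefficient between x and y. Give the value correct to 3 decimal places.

-0.818

r = Cov(x,y) / (s_x · s_y) = -173.516 / (10.488 × 20.218)
  = -173.516 / 212.0464 ≈ -0.818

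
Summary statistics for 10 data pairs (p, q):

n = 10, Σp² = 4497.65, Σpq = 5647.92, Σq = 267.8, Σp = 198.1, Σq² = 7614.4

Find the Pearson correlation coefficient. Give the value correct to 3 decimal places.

r = (nΣpq − ΣpΣq) / √[(nΣp² − (Σp)²)(nΣq² − (Σq)²)]
Numerator: 10×5647.92 − 198.1×267.8 = 3428.02
Denominator: √[(44976.5 − 39243.61)(76144 − 71716.84)] = √[5732.89 × 4427.16] = 5037.8985
r = 3428.02 / 5037.8985 ≈ 0.680

0.680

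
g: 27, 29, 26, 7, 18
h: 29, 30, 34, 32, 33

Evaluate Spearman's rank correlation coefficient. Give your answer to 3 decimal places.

-0.500

Rank g: 4, 5, 3, 1, 2
Rank h: 1, 2, 5, 3, 4
d = rank(g) − rank(h): 3, 3, -2, -2, -2; Σd² = 30
ρ = 1 − 6Σd² / [n(n²−1)] = 1 − 6×30 / (5×24) = 1 − 180/120 ≈ -0.500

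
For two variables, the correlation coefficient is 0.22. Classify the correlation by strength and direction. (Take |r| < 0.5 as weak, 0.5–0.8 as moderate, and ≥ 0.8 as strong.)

r = 0.22 > 0 so the relationship is positive.
|r| = 0.22, which falls in the weak range.

weak positive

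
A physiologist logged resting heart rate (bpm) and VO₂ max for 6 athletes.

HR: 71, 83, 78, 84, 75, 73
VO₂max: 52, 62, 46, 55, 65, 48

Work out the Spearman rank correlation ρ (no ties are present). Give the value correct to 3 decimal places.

0.257

Rank HR: 1, 5, 4, 6, 3, 2
Rank VO₂max: 3, 5, 1, 4, 6, 2
d = rank(HR) − rank(VO₂max): -2, 0, 3, 2, -3, 0; Σd² = 26
ρ = 1 − 6Σd² / [n(n²−1)] = 1 − 6×26 / (6×35) = 1 − 156/210 ≈ 0.257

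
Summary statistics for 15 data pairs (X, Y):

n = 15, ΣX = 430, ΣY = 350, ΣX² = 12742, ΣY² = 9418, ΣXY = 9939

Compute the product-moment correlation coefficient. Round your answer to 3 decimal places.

r = (nΣXY − ΣXΣY) / √[(nΣX² − (ΣX)²)(nΣY² − (ΣY)²)]
Numerator: 15×9939 − 430×350 = -1415
Denominator: √[(191130 − 184900)(141270 − 122500)] = √[6230 × 18770] = 10813.7459
r = -1415 / 10813.7459 ≈ -0.131

-0.131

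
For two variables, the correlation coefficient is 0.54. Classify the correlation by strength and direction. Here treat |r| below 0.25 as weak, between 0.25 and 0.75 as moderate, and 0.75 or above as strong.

moderate positive

r = 0.54 > 0 so the relationship is positive.
|r| = 0.54, which falls in the moderate range.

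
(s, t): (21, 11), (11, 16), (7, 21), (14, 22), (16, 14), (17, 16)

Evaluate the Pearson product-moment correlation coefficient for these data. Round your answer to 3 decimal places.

n = 6, Σs = 86, Σt = 100, Σs² = 1352, Σt² = 1754, Σst = 1358
nΣst − ΣsΣt = 8148 − 8600 = -452
nΣs² − (Σs)² = 8112 − 7396 = 716; nΣt² − (Σt)² = 10524 − 10000 = 524
r = -452 / √(716 × 524) = -452 / 612.5227 ≈ -0.738

-0.738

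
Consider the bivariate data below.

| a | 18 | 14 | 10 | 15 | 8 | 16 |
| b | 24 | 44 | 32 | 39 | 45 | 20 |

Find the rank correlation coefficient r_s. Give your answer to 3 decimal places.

-0.771

Rank a: 6, 3, 2, 4, 1, 5
Rank b: 2, 5, 3, 4, 6, 1
d = rank(a) − rank(b): 4, -2, -1, 0, -5, 4; Σd² = 62
ρ = 1 − 6Σd² / [n(n²−1)] = 1 − 6×62 / (6×35) = 1 − 372/210 ≈ -0.771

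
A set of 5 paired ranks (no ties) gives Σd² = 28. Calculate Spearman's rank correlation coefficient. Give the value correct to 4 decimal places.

-0.4000

ρ = 1 − 6Σd² / [n(n²−1)] = 1 − 6×28 / (5×24)
  = 1 − 168/120 = 1 − 1.40000 ≈ -0.4000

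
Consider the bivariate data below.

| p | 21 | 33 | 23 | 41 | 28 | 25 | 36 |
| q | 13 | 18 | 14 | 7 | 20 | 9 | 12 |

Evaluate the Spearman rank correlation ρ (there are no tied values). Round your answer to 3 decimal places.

-0.321

Rank p: 1, 5, 2, 7, 4, 3, 6
Rank q: 4, 6, 5, 1, 7, 2, 3
d = rank(p) − rank(q): -3, -1, -3, 6, -3, 1, 3; Σd² = 74
ρ = 1 − 6Σd² / [n(n²−1)] = 1 − 6×74 / (7×48) = 1 − 444/336 ≈ -0.321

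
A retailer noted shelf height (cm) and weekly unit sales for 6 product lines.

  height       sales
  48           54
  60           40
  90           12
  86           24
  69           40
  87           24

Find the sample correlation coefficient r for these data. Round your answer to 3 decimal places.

-0.962

n = 6, Σx = 440, Σy = 194, Σx² = 33730, Σy² = 7412, Σxy = 12984
nΣxy − ΣxΣy = 77904 − 85360 = -7456
nΣx² − (Σx)² = 202380 − 193600 = 8780; nΣy² − (Σy)² = 44472 − 37636 = 6836
r = -7456 / √(8780 × 6836) = -7456 / 7747.2627 ≈ -0.962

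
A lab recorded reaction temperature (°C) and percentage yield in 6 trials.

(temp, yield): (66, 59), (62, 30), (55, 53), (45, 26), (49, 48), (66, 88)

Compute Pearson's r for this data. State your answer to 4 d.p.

n = 6, Σx = 343, Σy = 304, Σx² = 20007, Σy² = 17914, Σxy = 17999
nΣxy − ΣxΣy = 107994 − 104272 = 3722
nΣx² − (Σx)² = 120042 − 117649 = 2393; nΣy² − (Σy)² = 107484 − 92416 = 15068
r = 3722 / √(2393 × 15068) = 3722 / 6004.8084 ≈ 0.6198

0.6198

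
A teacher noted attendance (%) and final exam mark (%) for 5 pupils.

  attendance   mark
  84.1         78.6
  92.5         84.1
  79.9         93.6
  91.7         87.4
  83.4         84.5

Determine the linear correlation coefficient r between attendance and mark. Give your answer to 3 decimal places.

-0.267

n = 5, Σx = 431.6, Σy = 428.2, Σx² = 37377.52, Σy² = 36790.74, Σxy = 36930.03
nΣxy − ΣxΣy = 184650.15 − 184811.12 = -160.97
nΣx² − (Σx)² = 186887.6 − 186278.56 = 609.04; nΣy² − (Σy)² = 183953.7 − 183355.24 = 598.46
r = -160.97 / √(609.04 × 598.46) = -160.97 / 603.7268 ≈ -0.267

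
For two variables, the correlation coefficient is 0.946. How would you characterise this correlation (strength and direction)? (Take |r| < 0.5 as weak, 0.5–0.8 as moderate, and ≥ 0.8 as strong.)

strong positive

r = 0.946 > 0 so the relationship is positive.
|r| = 0.946, which falls in the strong range.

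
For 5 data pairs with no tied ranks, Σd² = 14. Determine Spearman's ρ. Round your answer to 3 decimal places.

0.300

ρ = 1 − 6Σd² / [n(n²−1)] = 1 − 6×14 / (5×24)
  = 1 − 84/120 = 1 − 0.7000 ≈ 0.300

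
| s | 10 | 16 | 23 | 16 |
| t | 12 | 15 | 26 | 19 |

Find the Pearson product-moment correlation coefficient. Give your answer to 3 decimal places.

0.953

n = 4, Σs = 65, Σt = 72, Σs² = 1141, Σt² = 1406, Σst = 1262
nΣst − ΣsΣt = 5048 − 4680 = 368
nΣs² − (Σs)² = 4564 − 4225 = 339; nΣt² − (Σt)² = 5624 − 5184 = 440
r = 368 / √(339 × 440) = 368 / 386.2124 ≈ 0.953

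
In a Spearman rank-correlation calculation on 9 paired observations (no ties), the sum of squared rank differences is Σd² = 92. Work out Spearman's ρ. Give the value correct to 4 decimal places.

ρ = 1 − 6Σd² / [n(n²−1)] = 1 − 6×92 / (9×80)
  = 1 − 552/720 = 1 − 0.76667 ≈ 0.2333

0.2333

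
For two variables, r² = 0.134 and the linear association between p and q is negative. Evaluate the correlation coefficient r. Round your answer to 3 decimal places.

|r| = √0.134 = 0.366
The association is negative, so r = −0.366.

-0.366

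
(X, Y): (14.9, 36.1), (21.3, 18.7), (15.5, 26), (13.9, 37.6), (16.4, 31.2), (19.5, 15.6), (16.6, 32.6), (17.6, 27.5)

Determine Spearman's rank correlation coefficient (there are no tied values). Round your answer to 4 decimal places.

-0.8095

Rank X: 2, 8, 3, 1, 4, 7, 5, 6
Rank Y: 7, 2, 3, 8, 5, 1, 6, 4
d = rank(X) − rank(Y): -5, 6, 0, -7, -1, 6, -1, 2; Σd² = 152
ρ = 1 − 6Σd² / [n(n²−1)] = 1 − 6×152 / (8×63) = 1 − 912/504 ≈ -0.8095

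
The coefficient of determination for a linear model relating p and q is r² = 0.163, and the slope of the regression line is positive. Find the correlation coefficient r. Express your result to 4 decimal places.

0.4037

|r| = √0.163 = 0.4037
The association is positive, so r = 0.4037.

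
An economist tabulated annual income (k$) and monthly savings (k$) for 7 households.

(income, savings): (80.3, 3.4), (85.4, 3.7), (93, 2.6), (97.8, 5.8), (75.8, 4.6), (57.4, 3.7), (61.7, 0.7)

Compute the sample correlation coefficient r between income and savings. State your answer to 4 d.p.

0.5014

n = 7, Σx = 551.4, Σy = 24.5, Σx² = 44802.38, Σy² = 100.99, Σxy = 2002.29
nΣxy − ΣxΣy = 14016.03 − 13509.3 = 506.73
nΣx² − (Σx)² = 313616.66 − 304041.96 = 9574.7; nΣy² − (Σy)² = 706.93 − 600.25 = 106.68
r = 506.73 / √(9574.7 × 106.68) = 506.73 / 1010.6577 ≈ 0.5014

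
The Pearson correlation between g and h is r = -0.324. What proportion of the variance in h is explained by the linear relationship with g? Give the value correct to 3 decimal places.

0.105

r² = (-0.324)² = 0.105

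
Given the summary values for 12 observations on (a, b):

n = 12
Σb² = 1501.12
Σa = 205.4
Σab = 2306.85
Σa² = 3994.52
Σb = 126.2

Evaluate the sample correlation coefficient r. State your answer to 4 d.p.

0.5085

r = (nΣab − ΣaΣb) / √[(nΣa² − (Σa)²)(nΣb² − (Σb)²)]
Numerator: 12×2306.85 − 205.4×126.2 = 1760.72
Denominator: √[(47934.24 − 42189.16)(18013.44 − 15926.44)] = √[5745.08 × 2087] = 3462.6553
r = 1760.72 / 3462.6553 ≈ 0.5085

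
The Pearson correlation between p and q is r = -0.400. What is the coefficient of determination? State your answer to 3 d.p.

0.160

r² = (-0.400)² = 0.160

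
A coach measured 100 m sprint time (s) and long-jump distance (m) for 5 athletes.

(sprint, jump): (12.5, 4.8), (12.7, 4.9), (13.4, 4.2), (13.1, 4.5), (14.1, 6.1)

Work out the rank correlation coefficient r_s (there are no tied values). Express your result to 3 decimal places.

Rank sprint: 1, 2, 4, 3, 5
Rank jump: 3, 4, 1, 2, 5
d = rank(sprint) − rank(jump): -2, -2, 3, 1, 0; Σd² = 18
ρ = 1 − 6Σd² / [n(n²−1)] = 1 − 6×18 / (5×24) = 1 − 108/120 ≈ 0.100

0.100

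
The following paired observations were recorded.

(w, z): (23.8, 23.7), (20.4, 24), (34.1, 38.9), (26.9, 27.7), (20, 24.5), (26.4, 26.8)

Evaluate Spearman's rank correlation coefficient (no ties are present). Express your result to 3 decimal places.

Rank w: 3, 2, 6, 5, 1, 4
Rank z: 1, 2, 6, 5, 3, 4
d = rank(w) − rank(z): 2, 0, 0, 0, -2, 0; Σd² = 8
ρ = 1 − 6Σd² / [n(n²−1)] = 1 − 6×8 / (6×35) = 1 − 48/210 ≈ 0.771

0.771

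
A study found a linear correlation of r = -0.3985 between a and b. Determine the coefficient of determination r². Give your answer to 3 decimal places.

0.159

r² = (-0.3985)² = 0.159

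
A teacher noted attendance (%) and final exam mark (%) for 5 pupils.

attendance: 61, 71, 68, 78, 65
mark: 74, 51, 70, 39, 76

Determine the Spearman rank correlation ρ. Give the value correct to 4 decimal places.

-0.9000

Rank attendance: 1, 4, 3, 5, 2
Rank mark: 4, 2, 3, 1, 5
d = rank(attendance) − rank(mark): -3, 2, 0, 4, -3; Σd² = 38
ρ = 1 − 6Σd² / [n(n²−1)] = 1 − 6×38 / (5×24) = 1 − 228/120 ≈ -0.9000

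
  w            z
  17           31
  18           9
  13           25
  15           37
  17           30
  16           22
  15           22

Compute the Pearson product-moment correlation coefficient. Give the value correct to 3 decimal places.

n = 7, Σw = 111, Σz = 176, Σw² = 1777, Σz² = 4904, Σwz = 2761
nΣwz − ΣwΣz = 19327 − 19536 = -209
nΣw² − (Σw)² = 12439 − 12321 = 118; nΣz² − (Σz)² = 34328 − 30976 = 3352
r = -209 / √(118 × 3352) = -209 / 628.9165 ≈ -0.332

-0.332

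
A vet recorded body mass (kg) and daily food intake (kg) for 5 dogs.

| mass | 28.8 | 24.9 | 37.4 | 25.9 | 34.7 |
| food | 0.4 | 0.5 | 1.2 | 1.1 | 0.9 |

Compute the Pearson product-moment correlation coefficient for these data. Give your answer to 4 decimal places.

n = 5, Σx = 151.7, Σy = 4.1, Σx² = 4723.11, Σy² = 3.87, Σxy = 128.57
nΣxy − ΣxΣy = 642.85 − 621.97 = 20.88
nΣx² − (Σx)² = 23615.55 − 23012.89 = 602.66; nΣy² − (Σy)² = 19.35 − 16.81 = 2.54
r = 20.88 / √(602.66 × 2.54) = 20.88 / 39.1249 ≈ 0.5337

0.5337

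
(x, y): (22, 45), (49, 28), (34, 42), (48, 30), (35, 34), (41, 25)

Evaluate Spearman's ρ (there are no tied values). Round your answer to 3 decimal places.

-0.829

Rank x: 1, 6, 2, 5, 3, 4
Rank y: 6, 2, 5, 3, 4, 1
d = rank(x) − rank(y): -5, 4, -3, 2, -1, 3; Σd² = 64
ρ = 1 − 6Σd² / [n(n²−1)] = 1 − 6×64 / (6×35) = 1 − 384/210 ≈ -0.829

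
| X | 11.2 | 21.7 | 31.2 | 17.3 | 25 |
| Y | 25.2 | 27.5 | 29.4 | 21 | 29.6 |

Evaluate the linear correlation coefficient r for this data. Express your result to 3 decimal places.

n = 5, ΣX = 106.4, ΣY = 132.7, ΣX² = 2494.06, ΣY² = 3572.81, ΣXY = 2899.57
nΣXY − ΣXΣY = 14497.85 − 14119.28 = 378.57
nΣX² − (ΣX)² = 12470.3 − 11320.96 = 1149.34; nΣY² − (ΣY)² = 17864.05 − 17609.29 = 254.76
r = 378.57 / √(1149.34 × 254.76) = 378.57 / 541.1154 ≈ 0.700

0.700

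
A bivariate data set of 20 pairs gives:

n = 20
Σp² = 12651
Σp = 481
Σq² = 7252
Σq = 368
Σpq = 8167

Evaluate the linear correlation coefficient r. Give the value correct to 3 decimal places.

-0.947

r = (nΣpq − ΣpΣq) / √[(nΣp² − (Σp)²)(nΣq² − (Σq)²)]
Numerator: 20×8167 − 481×368 = -13668
Denominator: √[(253020 − 231361)(145040 − 135424)] = √[21659 × 9616] = 14431.6646
r = -13668 / 14431.6646 ≈ -0.947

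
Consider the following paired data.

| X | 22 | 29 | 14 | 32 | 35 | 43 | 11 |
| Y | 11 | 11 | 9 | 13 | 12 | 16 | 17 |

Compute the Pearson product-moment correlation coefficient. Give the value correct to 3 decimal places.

0.167

n = 7, ΣX = 186, ΣY = 89, ΣX² = 5740, ΣY² = 1181, ΣXY = 2398
nΣXY − ΣXΣY = 16786 − 16554 = 232
nΣX² − (ΣX)² = 40180 − 34596 = 5584; nΣY² − (ΣY)² = 8267 − 7921 = 346
r = 232 / √(5584 × 346) = 232 / 1389.9871 ≈ 0.167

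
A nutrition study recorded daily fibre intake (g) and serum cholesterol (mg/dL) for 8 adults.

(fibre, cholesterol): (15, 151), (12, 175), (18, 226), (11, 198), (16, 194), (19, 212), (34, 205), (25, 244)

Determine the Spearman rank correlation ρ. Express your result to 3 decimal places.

0.667

Rank fibre: 3, 2, 5, 1, 4, 6, 8, 7
Rank cholesterol: 1, 2, 7, 4, 3, 6, 5, 8
d = rank(fibre) − rank(cholesterol): 2, 0, -2, -3, 1, 0, 3, -1; Σd² = 28
ρ = 1 − 6Σd² / [n(n²−1)] = 1 − 6×28 / (8×63) = 1 − 168/504 ≈ 0.667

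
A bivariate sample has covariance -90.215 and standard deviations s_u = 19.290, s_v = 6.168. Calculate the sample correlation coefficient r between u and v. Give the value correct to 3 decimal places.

-0.758

r = Cov(u,v) / (s_u · s_v) = -90.215 / (19.290 × 6.168)
  = -90.215 / 118.9807 ≈ -0.758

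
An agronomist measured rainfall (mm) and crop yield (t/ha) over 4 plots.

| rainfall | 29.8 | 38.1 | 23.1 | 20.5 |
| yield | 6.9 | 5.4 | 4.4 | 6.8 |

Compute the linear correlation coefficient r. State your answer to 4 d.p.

-0.0942

n = 4, Σx = 111.5, Σy = 23.5, Σx² = 3293.51, Σy² = 142.37, Σxy = 652.4
nΣxy − ΣxΣy = 2609.6 − 2620.25 = -10.65
nΣx² − (Σx)² = 13174.04 − 12432.25 = 741.79; nΣy² − (Σy)² = 569.48 − 552.25 = 17.23
r = -10.65 / √(741.79 × 17.23) = -10.65 / 113.0533 ≈ -0.0942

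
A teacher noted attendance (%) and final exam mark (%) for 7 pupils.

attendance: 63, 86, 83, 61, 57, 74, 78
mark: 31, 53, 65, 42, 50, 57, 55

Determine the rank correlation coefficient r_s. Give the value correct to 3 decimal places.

0.607

Rank attendance: 3, 7, 6, 2, 1, 4, 5
Rank mark: 1, 4, 7, 2, 3, 6, 5
d = rank(attendance) − rank(mark): 2, 3, -1, 0, -2, -2, 0; Σd² = 22
ρ = 1 − 6Σd² / [n(n²−1)] = 1 − 6×22 / (7×48) = 1 − 132/336 ≈ 0.607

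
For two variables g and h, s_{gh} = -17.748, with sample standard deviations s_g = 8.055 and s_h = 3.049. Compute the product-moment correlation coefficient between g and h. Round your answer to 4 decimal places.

r = Cov(g,h) / (s_g · s_h) = -17.748 / (8.055 × 3.049)
  = -17.748 / 24.5597 ≈ -0.7226

-0.7226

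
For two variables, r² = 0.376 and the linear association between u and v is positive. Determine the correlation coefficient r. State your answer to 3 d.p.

|r| = √0.376 = 0.613
The association is positive, so r = 0.613.

0.613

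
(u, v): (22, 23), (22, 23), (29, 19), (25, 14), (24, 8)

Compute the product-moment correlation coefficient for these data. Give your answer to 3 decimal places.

-0.240

n = 5, Σu = 122, Σv = 87, Σu² = 3010, Σv² = 1679, Σuv = 2105
nΣuv − ΣuΣv = 10525 − 10614 = -89
nΣu² − (Σu)² = 15050 − 14884 = 166; nΣv² − (Σv)² = 8395 − 7569 = 826
r = -89 / √(166 × 826) = -89 / 370.2918 ≈ -0.240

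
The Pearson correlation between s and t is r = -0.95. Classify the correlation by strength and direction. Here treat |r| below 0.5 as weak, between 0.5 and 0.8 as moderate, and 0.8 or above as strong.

r = -0.95 < 0 so the relationship is negative.
|r| = 0.95, which falls in the strong range.

strong negative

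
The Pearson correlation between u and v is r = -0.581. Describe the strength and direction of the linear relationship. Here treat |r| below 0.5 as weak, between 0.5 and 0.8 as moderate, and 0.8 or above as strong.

r = -0.581 < 0 so the relationship is negative.
|r| = 0.581, which falls in the moderate range.

moderate negative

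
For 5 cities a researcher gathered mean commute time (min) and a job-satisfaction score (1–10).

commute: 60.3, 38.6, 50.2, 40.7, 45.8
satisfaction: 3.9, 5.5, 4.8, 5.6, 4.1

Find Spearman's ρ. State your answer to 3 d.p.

-0.800

Rank commute: 5, 1, 4, 2, 3
Rank satisfaction: 1, 4, 3, 5, 2
d = rank(commute) − rank(satisfaction): 4, -3, 1, -3, 1; Σd² = 36
ρ = 1 − 6Σd² / [n(n²−1)] = 1 − 6×36 / (5×24) = 1 − 216/120 ≈ -0.800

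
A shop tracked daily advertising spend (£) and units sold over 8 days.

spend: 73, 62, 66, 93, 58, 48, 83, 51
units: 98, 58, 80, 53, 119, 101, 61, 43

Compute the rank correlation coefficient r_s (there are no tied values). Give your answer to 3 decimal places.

-0.286

Rank spend: 6, 4, 5, 8, 3, 1, 7, 2
Rank units: 6, 3, 5, 2, 8, 7, 4, 1
d = rank(spend) − rank(units): 0, 1, 0, 6, -5, -6, 3, 1; Σd² = 108
ρ = 1 − 6Σd² / [n(n²−1)] = 1 − 6×108 / (8×63) = 1 − 648/504 ≈ -0.286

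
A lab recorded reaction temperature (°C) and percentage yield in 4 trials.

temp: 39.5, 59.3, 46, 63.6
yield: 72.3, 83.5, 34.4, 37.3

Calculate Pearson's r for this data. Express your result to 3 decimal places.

-0.109

n = 4, Σx = 208.4, Σy = 227.5, Σx² = 11237.7, Σy² = 14774.19, Σxy = 11762.08
nΣxy − ΣxΣy = 47048.32 − 47411 = -362.68
nΣx² − (Σx)² = 44950.8 − 43430.56 = 1520.24; nΣy² − (Σy)² = 59096.76 − 51756.25 = 7340.51
r = -362.68 / √(1520.24 × 7340.51) = -362.68 / 3340.5594 ≈ -0.109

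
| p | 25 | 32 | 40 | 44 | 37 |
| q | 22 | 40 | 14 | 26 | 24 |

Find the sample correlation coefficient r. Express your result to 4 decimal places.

n = 5, Σp = 178, Σq = 126, Σp² = 6554, Σq² = 3532, Σpq = 4422
nΣpq − ΣpΣq = 22110 − 22428 = -318
nΣp² − (Σp)² = 32770 − 31684 = 1086; nΣq² − (Σq)² = 17660 − 15876 = 1784
r = -318 / √(1086 × 1784) = -318 / 1391.9138 ≈ -0.2285

-0.2285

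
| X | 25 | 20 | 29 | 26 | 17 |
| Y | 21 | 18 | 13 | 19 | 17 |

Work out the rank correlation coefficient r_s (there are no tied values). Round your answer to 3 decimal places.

-0.100

Rank X: 3, 2, 5, 4, 1
Rank Y: 5, 3, 1, 4, 2
d = rank(X) − rank(Y): -2, -1, 4, 0, -1; Σd² = 22
ρ = 1 − 6Σd² / [n(n²−1)] = 1 − 6×22 / (5×24) = 1 − 132/120 ≈ -0.100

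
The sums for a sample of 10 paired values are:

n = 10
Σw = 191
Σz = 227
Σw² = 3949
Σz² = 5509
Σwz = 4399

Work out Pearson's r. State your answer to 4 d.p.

0.1934

r = (nΣwz − ΣwΣz) / √[(nΣw² − (Σw)²)(nΣz² − (Σz)²)]
Numerator: 10×4399 − 191×227 = 633
Denominator: √[(39490 − 36481)(55090 − 51529)] = √[3009 × 3561] = 3273.3849
r = 633 / 3273.3849 ≈ 0.1934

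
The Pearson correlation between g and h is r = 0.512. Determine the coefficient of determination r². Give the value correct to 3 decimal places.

r² = (0.512)² = 0.262

0.262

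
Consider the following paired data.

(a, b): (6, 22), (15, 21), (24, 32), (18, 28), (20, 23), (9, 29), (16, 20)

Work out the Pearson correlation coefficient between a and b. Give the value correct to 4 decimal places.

n = 7, Σa = 108, Σb = 175, Σa² = 1898, Σb² = 4503, Σab = 2760
nΣab − ΣaΣb = 19320 − 18900 = 420
nΣa² − (Σa)² = 13286 − 11664 = 1622; nΣb² − (Σb)² = 31521 − 30625 = 896
r = 420 / √(1622 × 896) = 420 / 1205.5339 ≈ 0.3484

0.3484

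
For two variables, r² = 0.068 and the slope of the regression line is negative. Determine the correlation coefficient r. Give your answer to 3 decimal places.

|r| = √0.068 = 0.261
The association is negative, so r = −0.261.

-0.261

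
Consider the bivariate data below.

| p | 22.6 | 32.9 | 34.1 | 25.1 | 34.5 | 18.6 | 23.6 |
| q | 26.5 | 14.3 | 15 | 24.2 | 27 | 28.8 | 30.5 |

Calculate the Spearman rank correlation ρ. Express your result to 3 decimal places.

Rank p: 2, 5, 6, 4, 7, 1, 3
Rank q: 4, 1, 2, 3, 5, 6, 7
d = rank(p) − rank(q): -2, 4, 4, 1, 2, -5, -4; Σd² = 82
ρ = 1 − 6Σd² / [n(n²−1)] = 1 − 6×82 / (7×48) = 1 − 492/336 ≈ -0.464

-0.464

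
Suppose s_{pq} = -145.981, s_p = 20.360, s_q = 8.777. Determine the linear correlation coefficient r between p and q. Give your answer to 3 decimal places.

-0.817

r = Cov(p,q) / (s_p · s_q) = -145.981 / (20.360 × 8.777)
  = -145.981 / 178.6997 ≈ -0.817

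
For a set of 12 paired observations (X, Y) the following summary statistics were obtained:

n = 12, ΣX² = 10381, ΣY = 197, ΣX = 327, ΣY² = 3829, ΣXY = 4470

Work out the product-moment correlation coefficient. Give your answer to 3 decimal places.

-0.960

r = (nΣXY − ΣXΣY) / √[(nΣX² − (ΣX)²)(nΣY² − (ΣY)²)]
Numerator: 12×4470 − 327×197 = -10779
Denominator: √[(124572 − 106929)(45948 − 38809)] = √[17643 × 7139] = 11222.8952
r = -10779 / 11222.8952 ≈ -0.960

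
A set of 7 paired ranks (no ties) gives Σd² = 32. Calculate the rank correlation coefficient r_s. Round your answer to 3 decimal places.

0.429

ρ = 1 − 6Σd² / [n(n²−1)] = 1 − 6×32 / (7×48)
  = 1 − 192/336 = 1 − 0.5714 ≈ 0.429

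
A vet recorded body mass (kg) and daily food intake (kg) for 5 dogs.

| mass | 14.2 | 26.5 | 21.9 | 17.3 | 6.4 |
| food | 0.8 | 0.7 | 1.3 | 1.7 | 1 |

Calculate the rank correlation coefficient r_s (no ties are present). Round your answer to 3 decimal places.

-0.200

Rank mass: 2, 5, 4, 3, 1
Rank food: 2, 1, 4, 5, 3
d = rank(mass) − rank(food): 0, 4, 0, -2, -2; Σd² = 24
ρ = 1 − 6Σd² / [n(n²−1)] = 1 − 6×24 / (5×24) = 1 − 144/120 ≈ -0.200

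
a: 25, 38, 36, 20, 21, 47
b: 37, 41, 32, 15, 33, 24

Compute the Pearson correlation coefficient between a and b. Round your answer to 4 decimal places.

n = 6, Σa = 187, Σb = 182, Σa² = 6415, Σb² = 5964, Σab = 5756
nΣab − ΣaΣb = 34536 − 34034 = 502
nΣa² − (Σa)² = 38490 − 34969 = 3521; nΣb² − (Σb)² = 35784 − 33124 = 2660
r = 502 / √(3521 × 2660) = 502 / 3060.3693 ≈ 0.1640

0.1640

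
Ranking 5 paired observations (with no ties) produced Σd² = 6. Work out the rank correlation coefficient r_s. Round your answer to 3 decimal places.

0.700

ρ = 1 − 6Σd² / [n(n²−1)] = 1 − 6×6 / (5×24)
  = 1 − 36/120 = 1 − 0.3000 ≈ 0.700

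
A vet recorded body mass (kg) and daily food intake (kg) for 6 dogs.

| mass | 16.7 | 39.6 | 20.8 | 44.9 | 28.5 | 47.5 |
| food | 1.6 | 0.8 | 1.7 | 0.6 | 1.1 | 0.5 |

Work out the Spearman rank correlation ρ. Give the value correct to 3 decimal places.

Rank mass: 1, 4, 2, 5, 3, 6
Rank food: 5, 3, 6, 2, 4, 1
d = rank(mass) − rank(food): -4, 1, -4, 3, -1, 5; Σd² = 68
ρ = 1 − 6Σd² / [n(n²−1)] = 1 − 6×68 / (6×35) = 1 − 408/210 ≈ -0.943

-0.943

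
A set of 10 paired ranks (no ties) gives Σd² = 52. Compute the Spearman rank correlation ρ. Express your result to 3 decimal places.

0.685

ρ = 1 − 6Σd² / [n(n²−1)] = 1 − 6×52 / (10×99)
  = 1 − 312/990 = 1 − 0.3152 ≈ 0.685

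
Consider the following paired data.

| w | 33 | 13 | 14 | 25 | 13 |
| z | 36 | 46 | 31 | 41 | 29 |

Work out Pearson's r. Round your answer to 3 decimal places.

0.139

n = 5, Σw = 98, Σz = 183, Σw² = 2248, Σz² = 6895, Σwz = 3622
nΣwz − ΣwΣz = 18110 − 17934 = 176
nΣw² − (Σw)² = 11240 − 9604 = 1636; nΣz² − (Σz)² = 34475 − 33489 = 986
r = 176 / √(1636 × 986) = 176 / 1270.0772 ≈ 0.139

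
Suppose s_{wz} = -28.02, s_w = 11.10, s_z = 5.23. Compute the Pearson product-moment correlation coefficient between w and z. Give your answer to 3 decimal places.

-0.483

r = Cov(w,z) / (s_w · s_z) = -28.02 / (11.10 × 5.23)
  = -28.02 / 58.0530 ≈ -0.483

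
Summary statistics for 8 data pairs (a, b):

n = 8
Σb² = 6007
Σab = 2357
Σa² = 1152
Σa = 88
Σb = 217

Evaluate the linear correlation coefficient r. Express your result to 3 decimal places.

-0.201

r = (nΣab − ΣaΣb) / √[(nΣa² − (Σa)²)(nΣb² − (Σb)²)]
Numerator: 8×2357 − 88×217 = -240
Denominator: √[(9216 − 7744)(48056 − 47089)] = √[1472 × 967] = 1193.0733
r = -240 / 1193.0733 ≈ -0.201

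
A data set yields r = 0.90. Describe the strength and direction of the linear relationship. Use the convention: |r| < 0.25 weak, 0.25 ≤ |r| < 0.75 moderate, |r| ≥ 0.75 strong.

strong positive

r = 0.90 > 0 so the relationship is positive.
|r| = 0.90, which falls in the strong range.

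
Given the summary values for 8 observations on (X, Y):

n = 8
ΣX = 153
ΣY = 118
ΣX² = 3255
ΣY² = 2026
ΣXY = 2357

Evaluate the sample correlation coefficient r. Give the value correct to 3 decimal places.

0.327

r = (nΣXY − ΣXΣY) / √[(nΣX² − (ΣX)²)(nΣY² − (ΣY)²)]
Numerator: 8×2357 − 153×118 = 802
Denominator: √[(26040 − 23409)(16208 − 13924)] = √[2631 × 2284] = 2451.3678
r = 802 / 2451.3678 ≈ 0.327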